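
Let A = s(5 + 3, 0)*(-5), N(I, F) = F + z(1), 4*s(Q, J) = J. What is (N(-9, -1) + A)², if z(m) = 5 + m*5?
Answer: 81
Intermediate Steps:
z(m) = 5 + 5*m
s(Q, J) = J/4
N(I, F) = 10 + F (N(I, F) = F + (5 + 5*1) = F + (5 + 5) = F + 10 = 10 + F)
A = 0 (A = ((¼)*0)*(-5) = 0*(-5) = 0)
(N(-9, -1) + A)² = ((10 - 1) + 0)² = (9 + 0)² = 9² = 81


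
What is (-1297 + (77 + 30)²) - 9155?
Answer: 997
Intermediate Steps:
(-1297 + (77 + 30)²) - 9155 = (-1297 + 107²) - 9155 = (-1297 + 11449) - 9155 = 10152 - 9155 = 997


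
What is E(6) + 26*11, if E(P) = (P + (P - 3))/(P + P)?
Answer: 1147/4 ≈ 286.75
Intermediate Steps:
E(P) = (-3 + 2*P)/(2*P) (E(P) = (P + (-3 + P))/((2*P)) = (-3 + 2*P)*(1/(2*P)) = (-3 + 2*P)/(2*P))
E(6) + 26*11 = (-3/2 + 6)/6 + 26*11 = (⅙)*(9/2) + 286 = ¾ + 286 = 1147/4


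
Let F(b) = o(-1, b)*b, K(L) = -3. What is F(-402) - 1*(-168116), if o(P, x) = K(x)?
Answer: 169322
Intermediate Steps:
o(P, x) = -3
F(b) = -3*b
F(-402) - 1*(-168116) = -3*(-402) - 1*(-168116) = 1206 + 168116 = 169322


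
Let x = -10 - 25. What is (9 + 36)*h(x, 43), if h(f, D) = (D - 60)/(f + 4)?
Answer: 765/31 ≈ 24.677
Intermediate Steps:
x = -35
h(f, D) = (-60 + D)/(4 + f)
(9 + 36)*h(x, 43) = (9 + 36)*((-60 + 43)/(4 - 35)) = 45*(-17/(-31)) = 45*(-1/31*(-17)) = 45*(17/31) = 765/31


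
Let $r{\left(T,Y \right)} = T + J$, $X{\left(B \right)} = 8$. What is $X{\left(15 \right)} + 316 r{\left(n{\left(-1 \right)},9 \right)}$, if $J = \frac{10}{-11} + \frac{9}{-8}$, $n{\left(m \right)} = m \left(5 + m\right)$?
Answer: $- \frac{41773}{22} \approx -1898.8$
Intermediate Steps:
$J = - \frac{179}{88}$ ($J = 10 \left(- \frac{1}{11}\right) + 9 \left(- \frac{1}{8}\right) = - \frac{10}{11} - \frac{9}{8} = - \frac{179}{88} \approx -2.0341$)
$r{\left(T,Y \right)} = - \frac{179}{88} + T$ ($r{\left(T,Y \right)} = T - \frac{179}{88} = - \frac{179}{88} + T$)
$X{\left(15 \right)} + 316 r{\left(n{\left(-1 \right)},9 \right)} = 8 + 316 \left(- \frac{179}{88} - \left(5 - 1\right)\right) = 8 + 316 \left(- \frac{179}{88} - 4\right) = 8 + 316 \left(- \frac{531}{88}\right) = 8 - \frac{41949}{22} = - \frac{41773}{22}$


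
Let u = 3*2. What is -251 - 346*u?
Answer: -2327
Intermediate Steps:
u = 6
-251 - 346*u = -251 - 346*6 = -251 - 2076 = -2327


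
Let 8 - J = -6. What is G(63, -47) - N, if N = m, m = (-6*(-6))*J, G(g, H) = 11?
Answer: -493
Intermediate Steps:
J = 14 (J = 8 - 1*(-6) = 8 + 6 = 14)
m = 504 (m = -6*(-6)*14 = 36*14 = 504)
N = 504
G(63, -47) - N = 11 - 1*504 = 11 - 504 = -493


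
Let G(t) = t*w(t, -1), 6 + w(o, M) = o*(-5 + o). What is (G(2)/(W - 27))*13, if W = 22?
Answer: 312/5 ≈ 62.400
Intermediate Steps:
w(o, M) = -6 + o*(-5 + o)
G(t) = t*(-6 + t² - 5*t)
(G(2)/(W - 27))*13 = ((2*(-6 + 2² - 5*2))/(22 - 27))*13 = ((2*(-6 + 4 - 10))/(-5))*13 = -2*(-12)/5*13 = -⅕*(-24)*13 = (24/5)*13 = 312/5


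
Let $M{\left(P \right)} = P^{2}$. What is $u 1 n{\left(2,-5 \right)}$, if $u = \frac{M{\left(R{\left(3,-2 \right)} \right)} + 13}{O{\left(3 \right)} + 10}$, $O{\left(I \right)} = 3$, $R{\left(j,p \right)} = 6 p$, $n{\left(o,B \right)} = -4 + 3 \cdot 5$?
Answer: $\frac{1727}{13} \approx 132.85$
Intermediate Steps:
$n{\left(o,B \right)} = 11$ ($n{\left(o,B \right)} = -4 + 15 = 11$)
$u = \frac{157}{13}$ ($u = \frac{\left(6 \left(-2\right)\right)^{2} + 13}{3 + 10} = \frac{\left(-12\right)^{2} + 13}{13} = \left(144 + 13\right) \frac{1}{13} = 157 \cdot \frac{1}{13} = \frac{157}{13} \approx 12.077$)
$u 1 n{\left(2,-5 \right)} = \frac{157}{13} \cdot 1 \cdot 11 = \frac{157}{13} \cdot 11 = \frac{1727}{13}$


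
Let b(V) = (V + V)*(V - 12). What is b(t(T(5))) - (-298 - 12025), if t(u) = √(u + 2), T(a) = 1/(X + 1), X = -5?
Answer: 24653/2 - 12*√7 ≈ 12295.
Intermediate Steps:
T(a) = -¼ (T(a) = 1/(-5 + 1) = 1/(-4) = -¼)
t(u) = √(2 + u)
b(V) = 2*V*(-12 + V) (b(V) = (2*V)*(-12 + V) = 2*V*(-12 + V))
b(t(T(5))) - (-298 - 12025) = 2*√(2 - ¼)*(-12 + √(2 - ¼)) - (-298 - 12025) = 2*√(7/4)*(-12 + √(7/4)) - 1*(-12323) = 2*(√7/2)*(-12 + √7/2) + 12323 = √7*(-12 + √7/2) + 12323 = 12323 + √7*(-12 + √7/2)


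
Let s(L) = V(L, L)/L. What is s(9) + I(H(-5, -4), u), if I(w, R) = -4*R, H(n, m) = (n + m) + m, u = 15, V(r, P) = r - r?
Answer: -60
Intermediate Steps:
V(r, P) = 0
H(n, m) = n + 2*m (H(n, m) = (m + n) + m = n + 2*m)
s(L) = 0 (s(L) = 0/L = 0)
s(9) + I(H(-5, -4), u) = 0 - 4*15 = 0 - 60 = -60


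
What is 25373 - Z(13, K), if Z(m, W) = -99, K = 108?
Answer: 25472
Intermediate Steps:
25373 - Z(13, K) = 25373 - 1*(-99) = 25373 + 99 = 25472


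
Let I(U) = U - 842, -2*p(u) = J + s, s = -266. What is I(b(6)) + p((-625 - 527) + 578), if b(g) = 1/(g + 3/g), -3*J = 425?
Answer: -49765/78 ≈ -638.01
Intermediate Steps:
J = -425/3 (J = -⅓*425 = -425/3 ≈ -141.67)
p(u) = 1223/6 (p(u) = -(-425/3 - 266)/2 = -½*(-1223/3) = 1223/6)
I(U) = -842 + U
I(b(6)) + p((-625 - 527) + 578) = (-842 + 6/(3 + 6²)) + 1223/6 = (-842 + 6/(3 + 36)) + 1223/6 = (-842 + 6/39) + 1223/6 = (-842 + 6*(1/39)) + 1223/6 = (-842 + 2/13) + 1223/6 = -10944/13 + 1223/6 = -49765/78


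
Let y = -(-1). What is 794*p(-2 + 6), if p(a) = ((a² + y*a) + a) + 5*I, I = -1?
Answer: 15086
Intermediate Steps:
y = 1 (y = -1*(-1) = 1)
p(a) = -5 + a² + 2*a (p(a) = ((a² + 1*a) + a) + 5*(-1) = ((a² + a) + a) - 5 = ((a + a²) + a) - 5 = (a² + 2*a) - 5 = -5 + a² + 2*a)
794*p(-2 + 6) = 794*(-5 + (-2 + 6)² + 2*(-2 + 6)) = 794*(-5 + 4² + 2*4) = 794*(-5 + 16 + 8) = 794*19 = 15086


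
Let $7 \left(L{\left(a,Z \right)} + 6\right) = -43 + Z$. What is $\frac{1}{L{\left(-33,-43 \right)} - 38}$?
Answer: $- \frac{7}{394} \approx -0.017767$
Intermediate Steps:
$L{\left(a,Z \right)} = - \frac{85}{7} + \frac{Z}{7}$ ($L{\left(a,Z \right)} = -6 + \frac{-43 + Z}{7} = -6 + \left(- \frac{43}{7} + \frac{Z}{7}\right) = - \frac{85}{7} + \frac{Z}{7}$)
$\frac{1}{L{\left(-33,-43 \right)} - 38} = \frac{1}{\left(- \frac{85}{7} + \frac{1}{7} \left(-43\right)\right) - 38} = \frac{1}{\left(- \frac{85}{7} - \frac{43}{7}\right) - 38} = \frac{1}{- \frac{128}{7} - 38} = \frac{1}{- \frac{394}{7}} = - \frac{7}{394}$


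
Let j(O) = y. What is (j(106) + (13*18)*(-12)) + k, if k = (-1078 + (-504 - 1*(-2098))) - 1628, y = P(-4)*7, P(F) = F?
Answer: -3948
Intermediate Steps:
y = -28 (y = -4*7 = -28)
j(O) = -28
k = -1112 (k = (-1078 + (-504 + 2098)) - 1628 = (-1078 + 1594) - 1628 = 516 - 1628 = -1112)
(j(106) + (13*18)*(-12)) + k = (-28 + (13*18)*(-12)) - 1112 = (-28 + 234*(-12)) - 1112 = (-28 - 2808) - 1112 = -2836 - 1112 = -3948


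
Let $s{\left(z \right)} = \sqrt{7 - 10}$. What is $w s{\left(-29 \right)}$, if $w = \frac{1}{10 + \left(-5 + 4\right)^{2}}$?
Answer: $\frac{i \sqrt{3}}{11} \approx 0.15746 i$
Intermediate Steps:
$s{\left(z \right)} = i \sqrt{3}$ ($s{\left(z \right)} = \sqrt{-3} = i \sqrt{3}$)
$w = \frac{1}{11}$ ($w = \frac{1}{10 + \left(-1\right)^{2}} = \frac{1}{10 + 1} = \frac{1}{11} \approx 0.090909$)
$w s{\left(-29 \right)} = \frac{i \sqrt{3}}{11}$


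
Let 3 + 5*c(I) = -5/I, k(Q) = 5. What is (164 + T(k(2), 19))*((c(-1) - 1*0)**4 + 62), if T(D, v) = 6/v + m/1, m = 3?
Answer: 123237114/11875 ≈ 10378.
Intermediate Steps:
c(I) = -3/5 - 1/I (c(I) = -3/5 + (-5/I)/5 = -3/5 - 1/I)
T(D, v) = 3 + 6/v (T(D, v) = 6/v + 3/1 = 6/v + 3*1 = 6/v + 3 = 3 + 6/v)
(164 + T(k(2), 19))*((c(-1) - 1*0)**4 + 62) = (164 + (3 + 6/19))*(((-3/5 - 1/(-1)) - 1*0)**4 + 62) = (164 + (3 + 6*(1/19)))*(((-3/5 - 1*(-1)) + 0)**4 + 62) = (164 + (3 + 6/19))*(((-3/5 + 1) + 0)**4 + 62) = (164 + 63/19)*((2/5 + 0)**4 + 62) = 3179*((2/5)**4 + 62)/19 = 3179*(16/625 + 62)/19 = (3179/19)*(38766/625) = 123237114/11875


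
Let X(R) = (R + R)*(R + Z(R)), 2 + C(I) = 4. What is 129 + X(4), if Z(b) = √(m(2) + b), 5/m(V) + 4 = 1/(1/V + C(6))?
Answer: 161 + 4*√94/3 ≈ 173.93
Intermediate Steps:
C(I) = 2 (C(I) = -2 + 4 = 2)
m(V) = 5/(-4 + 1/(2 + 1/V)) (m(V) = 5/(-4 + 1/(1/V + 2)) = 5/(-4 + 1/(2 + 1/V)))
Z(b) = √(-25/18 + b) (Z(b) = √(5*(-1 - 2*2)/(4 + 7*2) + b) = √(5*(-1 - 4)/(4 + 14) + b) = √(5*(-5)/18 + b) = √(5*(1/18)*(-5) + b) = √(-25/18 + b))
X(R) = 2*R*(R + √(-50 + 36*R)/6) (X(R) = (R + R)*(R + √(-50 + 36*R)/6) = (2*R)*(R + √(-50 + 36*R)/6) = 2*R*(R + √(-50 + 36*R)/6))
129 + X(4) = 129 + (⅓)*4*(√(-50 + 36*4) + 6*4) = 129 + (⅓)*4*(√(-50 + 144) + 24) = 129 + (⅓)*4*(√94 + 24) = 129 + (⅓)*4*(24 + √94) = 129 + (32 + 4*√94/3) = 161 + 4*√94/3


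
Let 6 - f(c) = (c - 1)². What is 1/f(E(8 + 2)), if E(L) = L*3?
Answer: -1/835 ≈ -0.0011976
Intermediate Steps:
E(L) = 3*L
f(c) = 6 - (-1 + c)² (f(c) = 6 - (c - 1)² = 6 - (-1 + c)²)
1/f(E(8 + 2)) = 1/(6 - (-1 + 3*(8 + 2))²) = 1/(6 - (-1 + 3*10)²) = 1/(6 - (-1 + 30)²) = 1/(6 - 1*29²) = 1/(6 - 1*841) = 1/(6 - 841) = 1/(-835) = -1/835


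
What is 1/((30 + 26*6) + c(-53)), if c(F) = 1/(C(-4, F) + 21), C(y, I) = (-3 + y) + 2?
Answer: 16/2977 ≈ 0.0053745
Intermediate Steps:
C(y, I) = -1 + y
c(F) = 1/16 (c(F) = 1/((-1 - 4) + 21) = 1/(-5 + 21) = 1/16)
1/((30 + 26*6) + c(-53)) = 1/((30 + 26*6) + 1/16) = 1/((30 + 156) + 1/16) = 1/(186 + 1/16) = 1/(2977/16) = 16/2977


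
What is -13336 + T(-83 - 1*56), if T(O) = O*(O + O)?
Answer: 25306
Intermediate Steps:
T(O) = 2*O² (T(O) = O*(2*O) = 2*O²)
-13336 + T(-83 - 1*56) = -13336 + 2*(-83 - 1*56)² = -13336 + 2*(-83 - 56)² = -13336 + 2*(-139)² = -13336 + 2*19321 = -13336 + 38642 = 25306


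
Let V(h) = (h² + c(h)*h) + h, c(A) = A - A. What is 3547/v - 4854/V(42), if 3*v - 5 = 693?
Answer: 2638259/210098 ≈ 12.557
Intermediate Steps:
v = 698/3 (v = 5/3 + (⅓)*693 = 5/3 + 231 = 698/3 ≈ 232.67)
c(A) = 0
V(h) = h + h² (V(h) = (h² + 0*h) + h = (h² + 0) + h = h² + h = h + h²)
3547/v - 4854/V(42) = 3547/(698/3) - 4854*1/(42*(1 + 42)) = 3547*(3/698) - 4854/(42*43) = 10641/698 - 4854/1806 = 10641/698 - 4854*1/1806 = 10641/698 - 809/301 = 2638259/210098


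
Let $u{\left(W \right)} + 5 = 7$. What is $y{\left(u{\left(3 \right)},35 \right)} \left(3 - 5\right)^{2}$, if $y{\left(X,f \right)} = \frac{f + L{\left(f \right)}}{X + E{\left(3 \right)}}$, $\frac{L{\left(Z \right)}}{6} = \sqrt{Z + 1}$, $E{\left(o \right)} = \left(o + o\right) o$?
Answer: $\frac{71}{5} \approx 14.2$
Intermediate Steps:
$E{\left(o \right)} = 2 o^{2}$ ($E{\left(o \right)} = 2 o o = 2 o^{2}$)
$u{\left(W \right)} = 2$ ($u{\left(W \right)} = -5 + 7 = 2$)
$L{\left(Z \right)} = 6 \sqrt{1 + Z}$ ($L{\left(Z \right)} = 6 \sqrt{Z + 1} = 6 \sqrt{1 + Z}$)
$y{\left(X,f \right)} = \frac{f + 6 \sqrt{1 + f}}{18 + X}$ ($y{\left(X,f \right)} = \frac{f + 6 \sqrt{1 + f}}{X + 2 \cdot 3^{2}} = \frac{f + 6 \sqrt{1 + f}}{X + 2 \cdot 9} = \frac{f + 6 \sqrt{1 + f}}{X + 18} = \frac{f + 6 \sqrt{1 + f}}{18 + X}$)
$y{\left(u{\left(3 \right)},35 \right)} \left(3 - 5\right)^{2} = \frac{35 + 6 \sqrt{1 + 35}}{18 + 2} \left(3 - 5\right)^{2} = \frac{35 + 6 \sqrt{36}}{20} \left(-2\right)^{2} = \frac{35 + 6 \cdot 6}{20} \cdot 4 = \frac{35 + 36}{20} \cdot 4 = \frac{1}{20} \cdot 71 \cdot 4 = \frac{71}{20} \cdot 4 = \frac{71}{5}$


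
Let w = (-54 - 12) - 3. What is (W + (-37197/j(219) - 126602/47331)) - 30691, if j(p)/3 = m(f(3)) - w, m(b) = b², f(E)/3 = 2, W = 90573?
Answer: 98999572877/1656585 ≈ 59761.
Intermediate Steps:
f(E) = 6 (f(E) = 3*2 = 6)
w = -69 (w = -66 - 3 = -69)
j(p) = 315 (j(p) = 3*(6² - 1*(-69)) = 3*(36 + 69) = 3*105 = 315)
(W + (-37197/j(219) - 126602/47331)) - 30691 = (90573 + (-37197/315 - 126602/47331)) - 30691 = (90573 + (-37197*1/315 - 126602*1/47331)) - 30691 = (90573 + (-4133/35 - 126602/47331)) - 30691 = (90573 - 200050093/1656585) - 30691 = 149841823112/1656585 - 30691 = 98999572877/1656585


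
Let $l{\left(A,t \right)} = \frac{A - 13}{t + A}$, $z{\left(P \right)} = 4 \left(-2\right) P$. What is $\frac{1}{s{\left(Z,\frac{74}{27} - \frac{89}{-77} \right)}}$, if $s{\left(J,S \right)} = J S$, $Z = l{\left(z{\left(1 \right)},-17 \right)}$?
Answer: $\frac{2475}{8101} \approx 0.30552$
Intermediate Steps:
$z{\left(P \right)} = - 8 P$
$l{\left(A,t \right)} = \frac{-13 + A}{A + t}$
$Z = \frac{21}{25}$ ($Z = \frac{-13 - 8}{\left(-8\right) 1 - 17} = \frac{-13 - 8}{-8 - 17} = \frac{1}{-25} \left(-21\right) = \left(- \frac{1}{25}\right) \left(-21\right) = \frac{21}{25} \approx 0.84$)
$\frac{1}{s{\left(Z,\frac{74}{27} - \frac{89}{-77} \right)}} = \frac{1}{\frac{21}{25} \left(\frac{74}{27} - \frac{89}{-77}\right)} = \frac{1}{\frac{21}{25} \left(74 \cdot \frac{1}{27} - - \frac{89}{77}\right)} = \frac{1}{\frac{21}{25} \left(\frac{74}{27} + \frac{89}{77}\right)} = \frac{1}{\frac{21}{25} \cdot \frac{8101}{2079}} = \frac{1}{\frac{8101}{2475}} = \frac{2475}{8101}$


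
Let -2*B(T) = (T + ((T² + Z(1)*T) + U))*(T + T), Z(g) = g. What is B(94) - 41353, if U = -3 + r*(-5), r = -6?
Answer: -892147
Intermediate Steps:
U = 27 (U = -3 - 6*(-5) = -3 + 30 = 27)
B(T) = -T*(27 + T² + 2*T) (B(T) = -(T + ((T² + 1*T) + 27))*(T + T)/2 = -(T + ((T² + T) + 27))*2*T/2 = -(T + ((T + T²) + 27))*2*T/2 = -(T + (27 + T + T²))*2*T/2 = -(27 + T² + 2*T)*2*T/2 = -T*(27 + T² + 2*T))
B(94) - 41353 = -1*94*(27 + 94² + 2*94) - 41353 = -1*94*(27 + 8836 + 188) - 41353 = -1*94*9051 - 41353 = -850794 - 41353 = -892147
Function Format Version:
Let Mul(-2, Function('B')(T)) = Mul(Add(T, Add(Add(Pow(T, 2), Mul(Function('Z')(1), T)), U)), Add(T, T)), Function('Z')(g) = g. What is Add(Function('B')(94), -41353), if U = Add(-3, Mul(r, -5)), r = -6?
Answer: -892147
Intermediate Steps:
U = 27 (U = Add(-3, Mul(-6, -5)) = Add(-3, 30) = 27)
Function('B')(T) = Mul(-1, T, Add(27, Pow(T, 2), Mul(2, T))) (Function('B')(T) = Mul(Rational(-1, 2), Mul(Add(T, Add(Add(Pow(T, 2), Mul(1, T)), 27)), Add(T, T))) = Mul(Rational(-1, 2), Mul(Add(T, Add(Add(Pow(T, 2), T), 27)), Mul(2, T))) = Mul(Rational(-1, 2), Mul(Add(T, Add(Add(T, Pow(T, 2)), 27)), Mul(2, T))) = Mul(Rational(-1, 2), Mul(Add(T, Add(27, T, Pow(T, 2))), Mul(2, T))) = Mul(Rational(-1, 2), Mul(Add(27, Pow(T, 2), Mul(2, T)), Mul(2, T))) = Mul(Rational(-1, 2), Mul(2, T, Add(27, Pow(T, 2), Mul(2, T)))) = Mul(-1, T, Add(27, Pow(T, 2), Mul(2, T))))
Add(Function('B')(94), -41353) = Add(Mul(-1, 94, Add(27, Pow(94, 2), Mul(2, 94))), -41353) = Add(Mul(-1, 94, Add(27, 8836, 188)), -41353) = Add(Mul(-1, 94, 9051), -41353) = Add(-850794, -41353) = -892147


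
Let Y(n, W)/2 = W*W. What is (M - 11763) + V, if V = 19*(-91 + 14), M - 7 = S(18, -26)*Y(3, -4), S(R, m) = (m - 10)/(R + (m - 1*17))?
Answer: -329323/25 ≈ -13173.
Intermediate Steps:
Y(n, W) = 2*W² (Y(n, W) = 2*(W*W) = 2*W²)
S(R, m) = (-10 + m)/(-17 + R + m) (S(R, m) = (-10 + m)/(R + (m - 17)) = (-10 + m)/(R + (-17 + m)) = (-10 + m)/(-17 + R + m))
M = 1327/25 (M = 7 + ((-10 - 26)/(-17 + 18 - 26))*(2*(-4)²) = 7 + (-36/(-25))*(2*16) = 7 - 1/25*(-36)*32 = 7 + (36/25)*32 = 7 + 1152/25 = 1327/25 ≈ 53.080)
V = -1463 (V = 19*(-77) = -1463)
(M - 11763) + V = (1327/25 - 11763) - 1463 = -292748/25 - 1463 = -329323/25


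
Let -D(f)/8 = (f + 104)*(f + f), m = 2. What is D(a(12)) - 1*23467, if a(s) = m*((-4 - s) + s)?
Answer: -11179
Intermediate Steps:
a(s) = -8 (a(s) = 2*((-4 - s) + s) = 2*(-4) = -8)
D(f) = -16*f*(104 + f) (D(f) = -8*(f + 104)*(f + f) = -8*(104 + f)*2*f = -16*f*(104 + f))
D(a(12)) - 1*23467 = -16*(-8)*(104 - 8) - 1*23467 = -16*(-8)*96 - 23467 = 12288 - 23467 = -11179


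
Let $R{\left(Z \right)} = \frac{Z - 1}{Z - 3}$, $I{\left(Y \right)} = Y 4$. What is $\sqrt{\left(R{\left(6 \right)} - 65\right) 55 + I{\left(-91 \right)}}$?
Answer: $\frac{i \sqrt{34626}}{3} \approx 62.027 i$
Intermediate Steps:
$I{\left(Y \right)} = 4 Y$
$R{\left(Z \right)} = \frac{-1 + Z}{-3 + Z}$
$\sqrt{\left(R{\left(6 \right)} - 65\right) 55 + I{\left(-91 \right)}} = \sqrt{\left(\frac{-1 + 6}{-3 + 6} - 65\right) 55 + 4 \left(-91\right)} = \sqrt{\left(\frac{1}{3} \cdot 5 - 65\right) 55 - 364} = \sqrt{\left(\frac{5}{3} - 65\right) 55 - 364} = \sqrt{\left(- \frac{190}{3}\right) 55 - 364} = \sqrt{- \frac{10450}{3} - 364} = \sqrt{- \frac{11542}{3}} = \frac{i \sqrt{34626}}{3}$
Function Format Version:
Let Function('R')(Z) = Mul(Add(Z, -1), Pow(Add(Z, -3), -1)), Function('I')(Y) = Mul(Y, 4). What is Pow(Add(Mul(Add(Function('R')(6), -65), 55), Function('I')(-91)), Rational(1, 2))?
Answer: Mul(Rational(1, 3), I, Pow(34626, Rational(1, 2))) ≈ Mul(62.027, I)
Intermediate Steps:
Function('I')(Y) = Mul(4, Y)
Function('R')(Z) = Mul(Pow(Add(-3, Z), -1), Add(-1, Z)) (Function('R')(Z) = Mul(Add(-1, Z), Pow(Add(-3, Z), -1)) = Mul(Pow(Add(-3, Z), -1), Add(-1, Z)))
Pow(Add(Mul(Add(Function('R')(6), -65), 55), Function('I')(-91)), Rational(1, 2)) = Pow(Add(Mul(Add(Mul(Pow(Add(-3, 6), -1), Add(-1, 6)), -65), 55), Mul(4, -91)), Rational(1, 2)) = Pow(Add(Mul(Add(Mul(Pow(3, -1), 5), -65), 55), -364), Rational(1, 2)) = Pow(Add(Mul(Add(Mul(Rational(1, 3), 5), -65), 55), -364), Rational(1, 2)) = Pow(Add(Mul(Add(Rational(5, 3), -65), 55), -364), Rational(1, 2)) = Pow(Add(Mul(Rational(-190, 3), 55), -364), Rational(1, 2)) = Pow(Add(Rational(-10450, 3), -364), Rational(1, 2)) = Pow(Rational(-11542, 3), Rational(1, 2)) = Mul(Rational(1, 3), I, Pow(34626, Rational(1, 2)))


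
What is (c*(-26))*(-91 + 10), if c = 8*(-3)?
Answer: -50544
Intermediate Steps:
c = -24
(c*(-26))*(-91 + 10) = (-24*(-26))*(-91 + 10) = 624*(-81) = -50544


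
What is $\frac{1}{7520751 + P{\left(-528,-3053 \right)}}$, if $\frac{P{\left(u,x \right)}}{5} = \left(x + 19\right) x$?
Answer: $\frac{1}{53834761} \approx 1.8575 \cdot 10^{-8}$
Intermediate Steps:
$P{\left(u,x \right)} = 5 x \left(19 + x\right)$ ($P{\left(u,x \right)} = 5 \left(x + 19\right) x = 5 \left(19 + x\right) x = 5 x \left(19 + x\right)$)
$\frac{1}{7520751 + P{\left(-528,-3053 \right)}} = \frac{1}{7520751 + 5 \left(-3053\right) \left(19 - 3053\right)} = \frac{1}{7520751 + 5 \left(-3053\right) \left(-3034\right)} = \frac{1}{7520751 + 46314010} = \frac{1}{53834761}$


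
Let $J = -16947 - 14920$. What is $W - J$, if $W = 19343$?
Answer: $51210$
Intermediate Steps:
$J = -31867$ ($J = -16947 - 14920 = -31867$)
$W - J = 19343 - -31867 = 19343 + 31867 = 51210$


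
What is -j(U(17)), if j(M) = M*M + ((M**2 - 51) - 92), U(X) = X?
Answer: -435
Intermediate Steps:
j(M) = -143 + 2*M**2 (j(M) = M**2 + ((-51 + M**2) - 92) = M**2 + (-143 + M**2) = -143 + 2*M**2)
-j(U(17)) = -(-143 + 2*17**2) = -(-143 + 2*289) = -(-143 + 578) = -1*435 = -435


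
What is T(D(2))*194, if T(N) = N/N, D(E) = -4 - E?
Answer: 194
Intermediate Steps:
T(N) = 1
T(D(2))*194 = 1*194 = 194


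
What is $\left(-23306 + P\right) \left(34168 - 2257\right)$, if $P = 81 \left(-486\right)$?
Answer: $-1999926192$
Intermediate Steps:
$P = -39366$
$\left(-23306 + P\right) \left(34168 - 2257\right) = \left(-23306 - 39366\right) \left(34168 - 2257\right) = \left(-62672\right) 31911 = -1999926192$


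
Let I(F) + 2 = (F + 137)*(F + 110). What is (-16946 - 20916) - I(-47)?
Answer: -43530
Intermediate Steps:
I(F) = -2 + (110 + F)*(137 + F) (I(F) = -2 + (F + 137)*(F + 110) = -2 + (137 + F)*(110 + F) = -2 + (110 + F)*(137 + F))
(-16946 - 20916) - I(-47) = (-16946 - 20916) - (15068 + (-47)² + 247*(-47)) = -37862 - (15068 + 2209 - 11609) = -37862 - 1*5668 = -37862 - 5668 = -43530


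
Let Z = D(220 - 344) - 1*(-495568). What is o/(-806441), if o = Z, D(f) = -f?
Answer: -495692/806441 ≈ -0.61467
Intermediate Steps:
Z = 495692 (Z = -(220 - 344) - 1*(-495568) = -1*(-124) + 495568 = 124 + 495568 = 495692)
o = 495692
o/(-806441) = 495692/(-806441) = 495692*(-1/806441) = -495692/806441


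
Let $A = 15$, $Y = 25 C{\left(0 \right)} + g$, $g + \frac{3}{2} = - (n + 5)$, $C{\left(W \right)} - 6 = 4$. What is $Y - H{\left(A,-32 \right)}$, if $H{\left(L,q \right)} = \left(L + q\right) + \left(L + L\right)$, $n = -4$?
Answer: $\frac{469}{2} \approx 234.5$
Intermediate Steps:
$C{\left(W \right)} = 10$ ($C{\left(W \right)} = 6 + 4 = 10$)
$g = - \frac{5}{2}$ ($g = - \frac{3}{2} - \left(-4 + 5\right) = - \frac{3}{2} - 1 = - \frac{5}{2} \approx -2.5$)
$Y = \frac{495}{2}$ ($Y = 25 \cdot 10 - \frac{5}{2} = 250 - \frac{5}{2} = \frac{495}{2} \approx 247.5$)
$H{\left(L,q \right)} = q + 3 L$ ($H{\left(L,q \right)} = \left(L + q\right) + 2 L = q + 3 L$)
$Y - H{\left(A,-32 \right)} = \frac{495}{2} - \left(-32 + 3 \cdot 15\right) = \frac{495}{2} - \left(-32 + 45\right) = \frac{495}{2} - 13 = \frac{469}{2}$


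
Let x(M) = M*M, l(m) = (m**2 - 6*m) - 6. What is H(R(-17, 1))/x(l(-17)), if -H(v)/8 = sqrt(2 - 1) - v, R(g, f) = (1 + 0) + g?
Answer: -136/148225 ≈ -0.00091752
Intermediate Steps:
l(m) = -6 + m**2 - 6*m
R(g, f) = 1 + g
H(v) = -8 + 8*v (H(v) = -8*(sqrt(2 - 1) - v) = -8*(sqrt(1) - v) = -8*(1 - v) = -8 + 8*v)
x(M) = M**2
H(R(-17, 1))/x(l(-17)) = (-8 + 8*(1 - 17))/((-6 + (-17)**2 - 6*(-17))**2) = (-8 + 8*(-16))/((-6 + 289 + 102)**2) = (-8 - 128)/(385**2) = -136/148225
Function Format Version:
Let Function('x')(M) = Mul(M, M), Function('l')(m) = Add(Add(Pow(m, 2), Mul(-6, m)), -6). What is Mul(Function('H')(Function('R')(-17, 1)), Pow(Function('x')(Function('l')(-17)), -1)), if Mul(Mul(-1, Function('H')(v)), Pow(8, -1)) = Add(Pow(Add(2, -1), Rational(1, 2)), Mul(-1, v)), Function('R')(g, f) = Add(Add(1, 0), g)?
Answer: Rational(-136, 148225) ≈ -0.00091752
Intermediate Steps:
Function('l')(m) = Add(-6, Pow(m, 2), Mul(-6, m))
Function('R')(g, f) = Add(1, g)
Function('H')(v) = Add(-8, Mul(8, v)) (Function('H')(v) = Mul(-8, Add(Pow(Add(2, -1), Rational(1, 2)), Mul(-1, v))) = Mul(-8, Add(Pow(1, Rational(1, 2)), Mul(-1, v))) = Mul(-8, Add(1, Mul(-1, v))) = Add(-8, Mul(8, v)))
Function('x')(M) = Pow(M, 2)
Mul(Function('H')(Function('R')(-17, 1)), Pow(Function('x')(Function('l')(-17)), -1)) = Mul(Add(-8, Mul(8, Add(1, -17))), Pow(Pow(Add(-6, Pow(-17, 2), Mul(-6, -17)), 2), -1)) = Mul(Add(-8, Mul(8, -16)), Pow(Pow(Add(-6, 289, 102), 2), -1)) = Mul(Add(-8, -128), Pow(Pow(385, 2), -1)) = Mul(-136, Pow(148225, -1)) = Mul(-136, Rational(1, 148225)) = Rational(-136, 148225)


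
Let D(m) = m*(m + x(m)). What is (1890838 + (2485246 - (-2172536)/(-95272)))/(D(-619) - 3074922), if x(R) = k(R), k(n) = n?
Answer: -52114512789/27493117400 ≈ -1.8955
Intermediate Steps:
x(R) = R
D(m) = 2*m**2 (D(m) = m*(m + m) = m*(2*m) = 2*m**2)
(1890838 + (2485246 - (-2172536)/(-95272)))/(D(-619) - 3074922) = (1890838 + (2485246 - (-2172536)/(-95272)))/(2*(-619)**2 - 3074922) = (1890838 + (2485246 - (-2172536)*(-1)/95272))/(2*383161 - 3074922) = (1890838 + (2485246 - 1*271567/11909))/(766322 - 3074922) = (1890838 + (2485246 - 271567/11909))/(-2308600) = (1890838 + 29596523047/11909)*(-1/2308600) = (52114512789/11909)*(-1/2308600) = -52114512789/27493117400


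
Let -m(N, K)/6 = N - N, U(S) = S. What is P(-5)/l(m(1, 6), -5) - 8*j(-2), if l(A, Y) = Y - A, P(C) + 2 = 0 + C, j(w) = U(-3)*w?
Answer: -233/5 ≈ -46.600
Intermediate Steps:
m(N, K) = 0 (m(N, K) = -6*(N - N) = -6*0 = 0)
j(w) = -3*w
P(C) = -2 + C (P(C) = -2 + (0 + C) = -2 + C)
P(-5)/l(m(1, 6), -5) - 8*j(-2) = (-2 - 5)/(-5 - 1*0) - (-24)*(-2) = -7/(-5 + 0) - 8*6 = -7/(-5) - 48 = -7*(-1/5) - 48 = 7/5 - 48 = -233/5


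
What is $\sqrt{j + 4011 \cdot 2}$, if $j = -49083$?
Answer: $i \sqrt{41061} \approx 202.64 i$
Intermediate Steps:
$\sqrt{j + 4011 \cdot 2} = \sqrt{-49083 + 4011 \cdot 2} = \sqrt{-49083 + 8022} = \sqrt{-41061} = i \sqrt{41061}$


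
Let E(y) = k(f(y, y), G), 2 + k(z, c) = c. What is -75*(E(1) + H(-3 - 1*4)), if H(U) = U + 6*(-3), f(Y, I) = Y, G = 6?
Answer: 1575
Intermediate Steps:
k(z, c) = -2 + c
E(y) = 4 (E(y) = -2 + 6 = 4)
H(U) = -18 + U (H(U) = U - 18 = -18 + U)
-75*(E(1) + H(-3 - 1*4)) = -75*(4 + (-18 + (-3 - 1*4))) = -75*(4 + (-18 + (-3 - 4))) = -75*(4 + (-18 - 7)) = -75*(4 - 25) = -75*(-21) = 1575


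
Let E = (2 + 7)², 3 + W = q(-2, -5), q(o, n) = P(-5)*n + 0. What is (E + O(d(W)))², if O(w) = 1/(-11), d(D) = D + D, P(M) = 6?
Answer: 792100/121 ≈ 6546.3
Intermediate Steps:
q(o, n) = 6*n (q(o, n) = 6*n + 0 = 6*n)
W = -33 (W = -3 + 6*(-5) = -3 - 30 = -33)
E = 81 (E = 9² = 81)
d(D) = 2*D
O(w) = -1/11
(E + O(d(W)))² = (81 - 1/11)² = (890/11)² = 792100/121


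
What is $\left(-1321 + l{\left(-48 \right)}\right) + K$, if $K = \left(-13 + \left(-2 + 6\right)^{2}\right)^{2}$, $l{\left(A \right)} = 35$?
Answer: $-1277$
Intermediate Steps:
$K = 9$ ($K = \left(-13 + 4^{2}\right)^{2} = \left(-13 + 16\right)^{2} = 3^{2} = 9$)
$\left(-1321 + l{\left(-48 \right)}\right) + K = \left(-1321 + 35\right) + 9 = -1286 + 9 = -1277$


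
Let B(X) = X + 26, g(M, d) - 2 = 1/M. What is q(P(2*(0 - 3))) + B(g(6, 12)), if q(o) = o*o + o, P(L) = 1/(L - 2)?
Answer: 5387/192 ≈ 28.057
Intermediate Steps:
g(M, d) = 2 + 1/M
P(L) = 1/(-2 + L)
B(X) = 26 + X
q(o) = o + o² (q(o) = o² + o = o + o²)
q(P(2*(0 - 3))) + B(g(6, 12)) = (1 + 1/(-2 + 2*(0 - 3)))/(-2 + 2*(0 - 3)) + (26 + (2 + 1/6)) = (1 + 1/(-2 + 2*(-3)))/(-2 + 2*(-3)) + (26 + (2 + ⅙)) = (1 + 1/(-2 - 6))/(-2 - 6) + (26 + 13/6) = (1 + 1/(-8))/(-8) + 169/6 = -(1 - ⅛)/8 + 169/6 = -⅛*7/8 + 169/6 = -7/64 + 169/6 = 5387/192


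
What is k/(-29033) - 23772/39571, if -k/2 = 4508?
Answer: -47628620/164123549 ≈ -0.29020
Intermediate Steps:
k = -9016 (k = -2*4508 = -9016)
k/(-29033) - 23772/39571 = -9016/(-29033) - 23772/39571 = -9016*(-1/29033) - 23772*1/39571 = 9016/29033 - 3396/5653 = -47628620/164123549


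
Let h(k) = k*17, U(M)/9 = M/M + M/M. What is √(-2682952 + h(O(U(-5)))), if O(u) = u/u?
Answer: I*√2682935 ≈ 1638.0*I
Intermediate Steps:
U(M) = 18 (U(M) = 9*(M/M + M/M) = 9*(1 + 1) = 9*2 = 18)
O(u) = 1
h(k) = 17*k
√(-2682952 + h(O(U(-5)))) = √(-2682952 + 17*1) = √(-2682952 + 17) = √(-2682935) = I*√2682935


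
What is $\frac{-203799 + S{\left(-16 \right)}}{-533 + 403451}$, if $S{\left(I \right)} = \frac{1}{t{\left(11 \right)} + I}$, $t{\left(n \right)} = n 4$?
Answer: $- \frac{5706371}{11281704} \approx -0.50581$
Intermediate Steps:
$t{\left(n \right)} = 4 n$
$S{\left(I \right)} = \frac{1}{44 + I}$ ($S{\left(I \right)} = \frac{1}{4 \cdot 11 + I} = \frac{1}{44 + I}$)
$\frac{-203799 + S{\left(-16 \right)}}{-533 + 403451} = \frac{-203799 + \frac{1}{44 - 16}}{-533 + 403451} = \frac{-203799 + \frac{1}{28}}{402918} = \left(-203799 + \frac{1}{28}\right) \frac{1}{402918} = \left(- \frac{5706371}{28}\right) \frac{1}{402918} = - \frac{5706371}{11281704}$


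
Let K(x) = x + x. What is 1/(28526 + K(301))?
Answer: 1/29128 ≈ 3.4331e-5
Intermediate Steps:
K(x) = 2*x
1/(28526 + K(301)) = 1/(28526 + 2*301) = 1/(28526 + 602) = 1/29128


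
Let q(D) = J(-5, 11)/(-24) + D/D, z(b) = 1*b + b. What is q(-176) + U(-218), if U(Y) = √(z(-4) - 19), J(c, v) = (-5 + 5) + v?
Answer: 13/24 + 3*I*√3 ≈ 0.54167 + 5.1962*I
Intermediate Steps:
J(c, v) = v (J(c, v) = 0 + v = v)
z(b) = 2*b (z(b) = b + b = 2*b)
q(D) = 13/24 (q(D) = 11/(-24) + D/D = 11*(-1/24) + 1 = -11/24 + 1 = 13/24)
U(Y) = 3*I*√3 (U(Y) = √(2*(-4) - 19) = √(-8 - 19) = √(-27) = 3*I*√3)
q(-176) + U(-218) = 13/24 + 3*I*√3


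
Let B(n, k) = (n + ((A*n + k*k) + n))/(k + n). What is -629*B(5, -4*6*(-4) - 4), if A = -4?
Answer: -5317566/97 ≈ -54820.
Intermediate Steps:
B(n, k) = (k**2 - 2*n)/(k + n) (B(n, k) = (n + ((-4*n + k*k) + n))/(k + n) = (n + ((-4*n + k**2) + n))/(k + n) = (n + ((k**2 - 4*n) + n))/(k + n) = (n + (k**2 - 3*n))/(k + n) = (k**2 - 2*n)/(k + n))
-629*B(5, -4*6*(-4) - 4) = -629*((-4*6*(-4) - 4)**2 - 2*5)/((-4*6*(-4) - 4) + 5) = -629*((-24*(-4) - 4)**2 - 10)/((-24*(-4) - 4) + 5) = -629*((96 - 4)**2 - 10)/((96 - 4) + 5) = -629*(92**2 - 10)/(92 + 5) = -629*(8464 - 10)/97 = -629*8454/97 = -5317566/97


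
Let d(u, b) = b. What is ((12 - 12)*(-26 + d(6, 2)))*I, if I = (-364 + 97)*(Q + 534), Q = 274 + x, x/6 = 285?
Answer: 0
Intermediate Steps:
x = 1710 (x = 6*285 = 1710)
Q = 1984 (Q = 274 + 1710 = 1984)
I = -672306 (I = (-364 + 97)*(1984 + 534) = -267*2518 = -672306)
((12 - 12)*(-26 + d(6, 2)))*I = ((12 - 12)*(-26 + 2))*(-672306) = (0*(-24))*(-672306) = 0*(-672306) = 0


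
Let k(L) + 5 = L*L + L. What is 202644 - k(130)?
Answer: 185619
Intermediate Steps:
k(L) = -5 + L + L² (k(L) = -5 + (L*L + L) = -5 + (L² + L) = -5 + (L + L²) = -5 + L + L²)
202644 - k(130) = 202644 - (-5 + 130 + 130²) = 202644 - (-5 + 130 + 16900) = 202644 - 1*17025 = 202644 - 17025 = 185619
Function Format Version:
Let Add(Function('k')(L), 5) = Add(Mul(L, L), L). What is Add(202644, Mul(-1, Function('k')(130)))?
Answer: 185619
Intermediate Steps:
Function('k')(L) = Add(-5, L, Pow(L, 2)) (Function('k')(L) = Add(-5, Add(Mul(L, L), L)) = Add(-5, Add(Pow(L, 2), L)) = Add(-5, Add(L, Pow(L, 2))) = Add(-5, L, Pow(L, 2)))
Add(202644, Mul(-1, Function('k')(130))) = Add(202644, Mul(-1, Add(-5, 130, Pow(130, 2)))) = Add(202644, Mul(-1, Add(-5, 130, 16900))) = Add(202644, Mul(-1, 17025)) = Add(202644, -17025) = 185619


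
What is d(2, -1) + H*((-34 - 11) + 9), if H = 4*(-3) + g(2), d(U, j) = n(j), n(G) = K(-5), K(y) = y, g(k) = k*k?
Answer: 283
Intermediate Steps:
g(k) = k²
n(G) = -5
d(U, j) = -5
H = -8 (H = 4*(-3) + 2² = -12 + 4 = -8)
d(2, -1) + H*((-34 - 11) + 9) = -5 - 8*((-34 - 11) + 9) = -5 - 8*(-45 + 9) = -5 - 8*(-36) = -5 + 288 = 283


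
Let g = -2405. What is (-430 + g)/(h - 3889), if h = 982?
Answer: 315/323 ≈ 0.97523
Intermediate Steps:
(-430 + g)/(h - 3889) = (-430 - 2405)/(982 - 3889) = -2835/(-2907) = -2835*(-1/2907) = 315/323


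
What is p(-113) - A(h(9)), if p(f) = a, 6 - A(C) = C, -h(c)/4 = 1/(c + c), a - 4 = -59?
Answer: -551/9 ≈ -61.222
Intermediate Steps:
a = -55 (a = 4 - 59 = -55)
h(c) = -2/c (h(c) = -4/(c + c) = -4*1/(2*c) = -2/c)
A(C) = 6 - C
p(f) = -55
p(-113) - A(h(9)) = -55 - (6 - (-2)/9) = -55 - (6 - 1*(-2/9)) = -55 - (6 + 2/9) = -55 - 1*56/9 = -55 - 56/9 = -551/9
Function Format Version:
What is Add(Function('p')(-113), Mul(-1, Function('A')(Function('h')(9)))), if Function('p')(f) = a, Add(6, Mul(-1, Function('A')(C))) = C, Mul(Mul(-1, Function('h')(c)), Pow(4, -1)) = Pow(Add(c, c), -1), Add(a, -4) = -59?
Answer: Rational(-551, 9) ≈ -61.222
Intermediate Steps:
a = -55 (a = Add(4, -59) = -55)
Function('h')(c) = Mul(-2, Pow(c, -1)) (Function('h')(c) = Mul(-4, Pow(Add(c, c), -1)) = Mul(-4, Pow(Mul(2, c), -1)) = Mul(-4, Mul(Rational(1, 2), Pow(c, -1))) = Mul(-2, Pow(c, -1)))
Function('A')(C) = Add(6, Mul(-1, C))
Function('p')(f) = -55
Add(Function('p')(-113), Mul(-1, Function('A')(Function('h')(9)))) = Add(-55, Mul(-1, Add(6, Mul(-1, Mul(-2, Pow(9, -1)))))) = Add(-55, Mul(-1, Add(6, Mul(-1, Mul(-2, Rational(1, 9)))))) = Add(-55, Mul(-1, Add(6, Mul(-1, Rational(-2, 9))))) = Add(-55, Mul(-1, Add(6, Rational(2, 9)))) = Add(-55, Mul(-1, Rational(56, 9))) = Add(-55, Rational(-56, 9)) = Rational(-551, 9)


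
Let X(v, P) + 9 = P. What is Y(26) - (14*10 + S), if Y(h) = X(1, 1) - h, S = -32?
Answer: -142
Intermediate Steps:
X(v, P) = -9 + P
Y(h) = -8 - h (Y(h) = (-9 + 1) - h = -8 - h)
Y(26) - (14*10 + S) = (-8 - 1*26) - (14*10 - 32) = (-8 - 26) - (140 - 32) = -34 - 1*108 = -34 - 108 = -142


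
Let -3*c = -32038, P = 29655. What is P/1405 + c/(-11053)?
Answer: 187663351/9317679 ≈ 20.141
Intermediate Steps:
c = 32038/3 (c = -⅓*(-32038) = 32038/3 ≈ 10679.)
P/1405 + c/(-11053) = 29655/1405 + (32038/3)/(-11053) = 29655*(1/1405) + (32038/3)*(-1/11053) = 5931/281 - 32038/33159 = 187663351/9317679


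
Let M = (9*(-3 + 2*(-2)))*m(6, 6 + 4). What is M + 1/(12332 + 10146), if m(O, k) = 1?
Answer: -1416113/22478 ≈ -63.000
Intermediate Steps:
M = -63 (M = (9*(-3 + 2*(-2)))*1 = (9*(-3 - 4))*1 = (9*(-7))*1 = -63*1 = -63)
M + 1/(12332 + 10146) = -63 + 1/(12332 + 10146) = -63 + 1/22478 = -1416113/22478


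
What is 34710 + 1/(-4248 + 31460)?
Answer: 944528521/27212 ≈ 34710.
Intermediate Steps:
34710 + 1/(-4248 + 31460) = 34710 + 1/27212 = 944528521/27212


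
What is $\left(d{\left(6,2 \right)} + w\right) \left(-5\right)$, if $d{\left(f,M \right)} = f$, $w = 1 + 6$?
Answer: $-65$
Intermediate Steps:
$w = 7$
$\left(d{\left(6,2 \right)} + w\right) \left(-5\right) = \left(6 + 7\right) \left(-5\right) = 13 \left(-5\right) = -65$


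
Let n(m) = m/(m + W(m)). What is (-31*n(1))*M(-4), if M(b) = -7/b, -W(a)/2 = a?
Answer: 217/4 ≈ 54.250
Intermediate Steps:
W(a) = -2*a
n(m) = -1 (n(m) = m/(m - 2*m) = m/((-m)) = (-1/m)*m = -1)
(-31*n(1))*M(-4) = (-31*(-1))*(-7/(-4)) = 31*(-7*(-1/4)) = 31*(7/4) = 217/4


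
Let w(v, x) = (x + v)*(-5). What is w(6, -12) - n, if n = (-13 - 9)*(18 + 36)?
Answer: 1218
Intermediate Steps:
w(v, x) = -5*v - 5*x (w(v, x) = (v + x)*(-5) = -5*v - 5*x)
n = -1188 (n = -22*54 = -1188)
w(6, -12) - n = (-5*6 - 5*(-12)) - 1*(-1188) = (-30 + 60) + 1188 = 30 + 1188 = 1218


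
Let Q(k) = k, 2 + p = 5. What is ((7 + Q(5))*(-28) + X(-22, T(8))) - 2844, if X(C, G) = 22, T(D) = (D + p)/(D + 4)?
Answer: -3158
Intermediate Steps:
p = 3 (p = -2 + 5 = 3)
T(D) = (3 + D)/(4 + D) (T(D) = (D + 3)/(D + 4) = (3 + D)/(4 + D))
((7 + Q(5))*(-28) + X(-22, T(8))) - 2844 = ((7 + 5)*(-28) + 22) - 2844 = (12*(-28) + 22) - 2844 = (-336 + 22) - 2844 = -314 - 2844 = -3158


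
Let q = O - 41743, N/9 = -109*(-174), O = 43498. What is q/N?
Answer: 65/6322 ≈ 0.010282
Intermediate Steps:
N = 170694 (N = 9*(-109*(-174)) = 9*18966 = 170694)
q = 1755 (q = 43498 - 41743 = 1755)
q/N = 1755/170694 = 1755*(1/170694) = 65/6322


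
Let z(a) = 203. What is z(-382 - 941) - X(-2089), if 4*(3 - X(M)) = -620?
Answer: 45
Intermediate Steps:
X(M) = 158 (X(M) = 3 - 1/4*(-620) = 3 + 155 = 158)
z(-382 - 941) - X(-2089) = 203 - 1*158 = 203 - 158 = 45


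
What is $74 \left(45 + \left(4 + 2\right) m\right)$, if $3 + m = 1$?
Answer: $2442$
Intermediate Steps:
$m = -2$ ($m = -3 + 1 = -2$)
$74 \left(45 + \left(4 + 2\right) m\right) = 74 \left(45 + \left(4 + 2\right) \left(-2\right)\right) = 74 \left(45 + 6 \left(-2\right)\right) = 74 \left(45 - 12\right) = 74 \cdot 33 = 2442$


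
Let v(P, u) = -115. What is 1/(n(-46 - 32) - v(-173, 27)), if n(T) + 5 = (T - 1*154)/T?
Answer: 39/4406 ≈ 0.0088516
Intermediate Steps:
n(T) = -5 + (-154 + T)/T (n(T) = -5 + (T - 1*154)/T = -5 + (T - 154)/T = -5 + (-154 + T)/T)
1/(n(-46 - 32) - v(-173, 27)) = 1/((-4 - 154/(-46 - 32)) - 1*(-115)) = 1/((-4 - 154/(-78)) + 115) = 1/((-4 - 154*(-1/78)) + 115) = 1/((-4 + 77/39) + 115) = 1/(-79/39 + 115) = 1/(4406/39) = 39/4406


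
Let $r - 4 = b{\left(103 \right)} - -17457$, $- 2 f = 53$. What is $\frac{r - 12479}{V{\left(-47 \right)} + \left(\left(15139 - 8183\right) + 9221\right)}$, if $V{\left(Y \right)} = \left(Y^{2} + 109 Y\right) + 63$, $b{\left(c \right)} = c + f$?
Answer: $\frac{10117}{26652} \approx 0.3796$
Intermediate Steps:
$f = - \frac{53}{2}$ ($f = \left(- \frac{1}{2}\right) 53 = - \frac{53}{2} \approx -26.5$)
$b{\left(c \right)} = - \frac{53}{2} + c$ ($b{\left(c \right)} = c - \frac{53}{2} = - \frac{53}{2} + c$)
$V{\left(Y \right)} = 63 + Y^{2} + 109 Y$
$r = \frac{35075}{2}$ ($r = 4 + \left(\left(- \frac{53}{2} + 103\right) - -17457\right) = 4 + \left(\frac{153}{2} + 17457\right) = 4 + \frac{35067}{2} = \frac{35075}{2} \approx 17538.0$)
$\frac{r - 12479}{V{\left(-47 \right)} + \left(\left(15139 - 8183\right) + 9221\right)} = \frac{\frac{35075}{2} - 12479}{\left(63 + \left(-47\right)^{2} + 109 \left(-47\right)\right) + \left(\left(15139 - 8183\right) + 9221\right)} = \frac{10117}{2 \left(\left(63 + 2209 - 5123\right) + \left(6956 + 9221\right)\right)} = \frac{10117}{2 \left(-2851 + 16177\right)} = \frac{10117}{2 \cdot 13326} = \frac{10117}{2} \cdot \frac{1}{13326} = \frac{10117}{26652}$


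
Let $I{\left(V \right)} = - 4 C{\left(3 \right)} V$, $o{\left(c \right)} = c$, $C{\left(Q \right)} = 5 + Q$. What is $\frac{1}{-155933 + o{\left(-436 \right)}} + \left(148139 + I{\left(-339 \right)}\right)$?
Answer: $\frac{24860638202}{156369} \approx 1.5899 \cdot 10^{5}$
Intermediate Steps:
$I{\left(V \right)} = - 32 V$ ($I{\left(V \right)} = - 4 \left(5 + 3\right) V = \left(-4\right) 8 V = - 32 V$)
$\frac{1}{-155933 + o{\left(-436 \right)}} + \left(148139 + I{\left(-339 \right)}\right) = \frac{1}{-155933 - 436} + \left(148139 - -10848\right) = \frac{1}{-156369} + \left(148139 + 10848\right) = - \frac{1}{156369} + 158987 = \frac{24860638202}{156369}$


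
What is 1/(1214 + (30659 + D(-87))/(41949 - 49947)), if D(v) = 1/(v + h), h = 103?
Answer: 42656/51620869 ≈ 0.00082633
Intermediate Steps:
D(v) = 1/(103 + v) (D(v) = 1/(v + 103) = 1/(103 + v))
1/(1214 + (30659 + D(-87))/(41949 - 49947)) = 1/(1214 + (30659 + 1/(103 - 87))/(41949 - 49947)) = 1/(1214 + (30659 + 1/16)/(-7998)) = 1/(1214 + (30659 + 1/16)*(-1/7998)) = 1/(1214 + (490545/16)*(-1/7998)) = 1/(1214 - 163515/42656) = 1/(51620869/42656) = 42656/51620869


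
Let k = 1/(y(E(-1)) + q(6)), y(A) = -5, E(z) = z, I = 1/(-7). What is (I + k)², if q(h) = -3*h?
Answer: 900/25921 ≈ 0.034721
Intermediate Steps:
I = -⅐ ≈ -0.14286
k = -1/23 (k = 1/(-5 - 3*6) = 1/(-5 - 18) = 1/(-23) = -1/23 ≈ -0.043478)
(I + k)² = (-⅐ - 1/23)² = (-30/161)² = 900/25921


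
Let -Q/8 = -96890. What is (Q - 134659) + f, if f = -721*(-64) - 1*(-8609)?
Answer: 695214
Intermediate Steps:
f = 54753 (f = 46144 + 8609 = 54753)
Q = 775120 (Q = -8*(-96890) = 775120)
(Q - 134659) + f = (775120 - 134659) + 54753 = 640461 + 54753 = 695214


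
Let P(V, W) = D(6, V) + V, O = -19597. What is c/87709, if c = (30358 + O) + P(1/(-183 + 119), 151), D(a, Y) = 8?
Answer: 689215/5613376 ≈ 0.12278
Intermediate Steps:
P(V, W) = 8 + V
c = 689215/64 (c = (30358 - 19597) + (8 + 1/(-183 + 119)) = 10761 + (8 + 1/(-64)) = 10761 + (8 - 1/64) = 10761 + 511/64 = 689215/64 ≈ 10769.)
c/87709 = (689215/64)/87709 = (689215/64)*(1/87709) = 689215/5613376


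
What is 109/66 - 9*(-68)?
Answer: 40501/66 ≈ 613.65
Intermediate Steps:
109/66 - 9*(-68) = 109*(1/66) + 612 = 109/66 + 612 = 40501/66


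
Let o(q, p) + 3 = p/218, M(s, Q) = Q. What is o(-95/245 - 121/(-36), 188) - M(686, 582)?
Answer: -63671/109 ≈ -584.14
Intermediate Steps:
o(q, p) = -3 + p/218
o(-95/245 - 121/(-36), 188) - M(686, 582) = (-3 + (1/218)*188) - 1*582 = (-3 + 94/109) - 582 = -233/109 - 582 = -63671/109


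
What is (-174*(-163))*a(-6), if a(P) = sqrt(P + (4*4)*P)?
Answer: 28362*I*sqrt(102) ≈ 2.8644e+5*I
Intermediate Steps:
a(P) = sqrt(17)*sqrt(P) (a(P) = sqrt(P + 16*P) = sqrt(17*P) = sqrt(17)*sqrt(P))
(-174*(-163))*a(-6) = (-174*(-163))*(sqrt(17)*sqrt(-6)) = 28362*(sqrt(17)*(I*sqrt(6))) = 28362*(I*sqrt(102)) = 28362*I*sqrt(102)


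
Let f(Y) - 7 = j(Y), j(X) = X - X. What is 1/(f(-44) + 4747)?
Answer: 1/4754 ≈ 0.00021035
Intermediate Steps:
j(X) = 0
f(Y) = 7 (f(Y) = 7 + 0 = 7)
1/(f(-44) + 4747) = 1/(7 + 4747) = 1/4754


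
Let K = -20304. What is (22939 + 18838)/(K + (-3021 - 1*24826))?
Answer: -41777/48151 ≈ -0.86762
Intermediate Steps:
(22939 + 18838)/(K + (-3021 - 1*24826)) = (22939 + 18838)/(-20304 + (-3021 - 1*24826)) = 41777/(-20304 + (-3021 - 24826)) = 41777/(-20304 - 27847) = 41777/(-48151) = 41777*(-1/48151) = -41777/48151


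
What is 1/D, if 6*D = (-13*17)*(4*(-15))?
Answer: 1/2210 ≈ 0.00045249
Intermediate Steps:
D = 2210 (D = ((-13*17)*(4*(-15)))/6 = (-221*(-60))/6 = (⅙)*13260 = 2210)
1/D = 1/2210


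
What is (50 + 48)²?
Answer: 9604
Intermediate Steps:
(50 + 48)² = 98² = 9604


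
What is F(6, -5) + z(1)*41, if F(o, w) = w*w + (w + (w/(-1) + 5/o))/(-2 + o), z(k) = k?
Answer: 1589/24 ≈ 66.208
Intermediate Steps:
F(o, w) = w² + 5/(o*(-2 + o)) (F(o, w) = w² + (w + (w*(-1) + 5/o))/(-2 + o) = w² + (w + (-w + 5/o))/(-2 + o) = w² + (5/o)/(-2 + o) = w² + 5/(o*(-2 + o)))
F(6, -5) + z(1)*41 = (5 + 6²*(-5)² - 2*6*(-5)²)/(6*(-2 + 6)) + 1*41 = (⅙)*(5 + 36*25 - 2*6*25)/4 + 41 = (⅙)*(¼)*(5 + 900 - 300) + 41 = (⅙)*(¼)*605 + 41 = 605/24 + 41 = 1589/24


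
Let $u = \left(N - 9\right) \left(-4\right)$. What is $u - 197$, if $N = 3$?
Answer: $-173$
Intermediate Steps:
$u = 24$ ($u = \left(3 - 9\right) \left(-4\right) = \left(-6\right) \left(-4\right) = 24$)
$u - 197 = 24 - 197 = -173$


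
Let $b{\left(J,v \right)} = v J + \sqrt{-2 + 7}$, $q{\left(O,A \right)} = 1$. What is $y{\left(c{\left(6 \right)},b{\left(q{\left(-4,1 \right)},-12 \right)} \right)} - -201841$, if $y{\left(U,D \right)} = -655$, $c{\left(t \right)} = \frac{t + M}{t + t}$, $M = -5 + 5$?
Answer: $201186$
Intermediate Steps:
$M = 0$
$c{\left(t \right)} = \frac{1}{2}$ ($c{\left(t \right)} = \frac{t + 0}{t + t} = \frac{t}{2 t} = t \frac{1}{2 t} = \frac{1}{2}$)
$b{\left(J,v \right)} = \sqrt{5} + J v$ ($b{\left(J,v \right)} = J v + \sqrt{5} = \sqrt{5} + J v$)
$y{\left(c{\left(6 \right)},b{\left(q{\left(-4,1 \right)},-12 \right)} \right)} - -201841 = -655 - -201841 = -655 + 201841 = 201186$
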